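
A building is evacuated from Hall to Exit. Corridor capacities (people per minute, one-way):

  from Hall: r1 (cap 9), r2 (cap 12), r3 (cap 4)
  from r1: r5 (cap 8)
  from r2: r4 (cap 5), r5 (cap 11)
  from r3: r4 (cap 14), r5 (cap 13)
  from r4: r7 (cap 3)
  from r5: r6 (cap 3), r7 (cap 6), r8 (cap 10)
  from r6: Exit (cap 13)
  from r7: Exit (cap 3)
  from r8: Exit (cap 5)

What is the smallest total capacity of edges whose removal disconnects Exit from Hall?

Augment Hall→r1→r5→r6→Exit: bottleneck 3, flow now 3.
Augment Hall→r1→r5→r7→Exit: bottleneck 3, flow now 6.
Augment Hall→r1→r5→r8→Exit: bottleneck 2, flow now 8.
Augment Hall→r2→r5→r8→Exit: bottleneck 3, flow now 11.
No augmenting path remains; maximum flow = 11.
By max-flow min-cut, the minimum cut capacity equals the max flow.
In the residual graph, reachable from Hall: {Hall, r1, r2, r3, r4, r5, r7, r8}.
Min-cut edges: r5→r6 (3), r7→Exit (3), r8→Exit (5); capacity 3 + 3 + 5 = 11.

11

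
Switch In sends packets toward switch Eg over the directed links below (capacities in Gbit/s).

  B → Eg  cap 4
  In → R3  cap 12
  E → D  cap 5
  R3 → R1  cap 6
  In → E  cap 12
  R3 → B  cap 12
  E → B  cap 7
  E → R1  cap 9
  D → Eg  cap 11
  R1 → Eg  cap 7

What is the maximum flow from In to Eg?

16

Augment In→R3→B→Eg: bottleneck 4, flow now 4.
Augment In→R3→R1→Eg: bottleneck 6, flow now 10.
Augment In→E→D→Eg: bottleneck 5, flow now 15.
Augment In→E→R1→Eg: bottleneck 1, flow now 16.
No augmenting path remains; maximum flow = 16.
In the residual graph, reachable from In: {In, R3, E, B, R1}.
Min-cut edges: E→D (5), B→Eg (4), R1→Eg (7); capacity 5 + 4 + 7 = 16.
This cut is saturated, so no flow can exceed 16.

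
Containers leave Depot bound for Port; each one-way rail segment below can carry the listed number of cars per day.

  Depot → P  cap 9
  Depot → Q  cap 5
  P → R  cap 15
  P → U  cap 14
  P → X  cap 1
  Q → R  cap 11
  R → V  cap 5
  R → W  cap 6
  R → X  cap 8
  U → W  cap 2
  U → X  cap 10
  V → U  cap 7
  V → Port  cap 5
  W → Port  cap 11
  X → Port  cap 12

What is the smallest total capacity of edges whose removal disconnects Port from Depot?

14

Augment Depot→P→X→Port: bottleneck 1, flow now 1.
Augment Depot→P→R→V→Port: bottleneck 5, flow now 6.
Augment Depot→P→R→W→Port: bottleneck 3, flow now 9.
Augment Depot→Q→R→W→Port: bottleneck 3, flow now 12.
Augment Depot→Q→R→X→Port: bottleneck 2, flow now 14.
No augmenting path remains; maximum flow = 14.
By max-flow min-cut, the minimum cut capacity equals the max flow.
In the residual graph, reachable from Depot: {Depot}.
Min-cut edges: Depot→P (9), Depot→Q (5); capacity 9 + 5 = 14.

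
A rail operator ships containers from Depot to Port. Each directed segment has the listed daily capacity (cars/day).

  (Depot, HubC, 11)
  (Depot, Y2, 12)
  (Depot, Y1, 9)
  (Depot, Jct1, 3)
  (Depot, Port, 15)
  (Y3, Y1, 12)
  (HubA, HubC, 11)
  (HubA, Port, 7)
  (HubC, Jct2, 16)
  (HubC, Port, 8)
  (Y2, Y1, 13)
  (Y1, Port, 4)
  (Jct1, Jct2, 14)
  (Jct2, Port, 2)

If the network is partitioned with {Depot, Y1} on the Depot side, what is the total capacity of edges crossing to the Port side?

Edges leaving {Depot, Y1}: Depot→HubC (11), Depot→Y2 (12), Depot→Jct1 (3), Depot→Port (15), Y1→Port (4).
Cut capacity = 11 + 12 + 3 + 15 + 4 = 45.

45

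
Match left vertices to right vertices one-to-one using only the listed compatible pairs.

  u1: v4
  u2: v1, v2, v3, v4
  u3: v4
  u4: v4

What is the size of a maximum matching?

Unit-capacity flow: source→left, listed edges, right→sink; max matching = max flow.
Augmenting path u1→v4 (+1); matched 1.
Augmenting path u2→v1 (+1); matched 2.
No augmenting path remains; maximum matching = 2.
König certificate: {u2, v4} is a vertex cover of size 2 (every listed pair touches it), so no matching can be larger.

2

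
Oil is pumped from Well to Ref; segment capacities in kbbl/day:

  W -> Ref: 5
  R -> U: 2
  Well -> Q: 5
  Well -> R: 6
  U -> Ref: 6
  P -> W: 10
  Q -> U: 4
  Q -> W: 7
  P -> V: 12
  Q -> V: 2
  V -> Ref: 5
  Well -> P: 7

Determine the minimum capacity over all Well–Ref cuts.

Augment Well→P→V→Ref: bottleneck 5, flow now 5.
Augment Well→P→W→Ref: bottleneck 2, flow now 7.
Augment Well→Q→U→Ref: bottleneck 4, flow now 11.
Augment Well→Q→W→Ref: bottleneck 1, flow now 12.
Augment Well→R→U→Ref: bottleneck 2, flow now 14.
No augmenting path remains; maximum flow = 14.
By max-flow min-cut, the minimum cut capacity equals the max flow.
In the residual graph, reachable from Well: {Well, R}.
Min-cut edges: Well→P (7), Well→Q (5), R→U (2); capacity 7 + 5 + 2 = 14.

14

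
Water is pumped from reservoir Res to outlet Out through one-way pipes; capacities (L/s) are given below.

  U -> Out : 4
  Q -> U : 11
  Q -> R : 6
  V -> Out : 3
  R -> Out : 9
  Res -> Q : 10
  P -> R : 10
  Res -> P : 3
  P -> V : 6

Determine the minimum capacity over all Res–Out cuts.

Augment Res→P→R→Out: bottleneck 3, flow now 3.
Augment Res→Q→R→Out: bottleneck 6, flow now 9.
Augment Res→Q→U→Out: bottleneck 4, flow now 13.
No augmenting path remains; maximum flow = 13.
By max-flow min-cut, the minimum cut capacity equals the max flow.
In the residual graph, reachable from Res: {Res}.
Min-cut edges: Res→P (3), Res→Q (10); capacity 3 + 10 = 13.

13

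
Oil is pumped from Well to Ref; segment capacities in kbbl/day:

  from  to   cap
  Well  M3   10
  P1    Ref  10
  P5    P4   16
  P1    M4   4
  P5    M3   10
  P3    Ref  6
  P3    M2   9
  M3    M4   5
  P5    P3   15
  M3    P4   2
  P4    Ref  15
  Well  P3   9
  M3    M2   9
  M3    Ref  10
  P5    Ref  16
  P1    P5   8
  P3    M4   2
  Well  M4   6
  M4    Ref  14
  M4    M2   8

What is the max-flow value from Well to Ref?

24

Augment Well→M3→Ref: bottleneck 10, flow now 10.
Augment Well→P3→Ref: bottleneck 6, flow now 16.
Augment Well→M4→Ref: bottleneck 6, flow now 22.
Augment Well→P3→M4→Ref: bottleneck 2, flow now 24.
No augmenting path remains; maximum flow = 24.
In the residual graph, reachable from Well: {Well, P3, M2}.
Min-cut edges: Well→M3 (10), Well→M4 (6), P3→M4 (2), P3→Ref (6); capacity 10 + 6 + 2 + 6 = 24.
This cut is saturated, so no flow can exceed 24.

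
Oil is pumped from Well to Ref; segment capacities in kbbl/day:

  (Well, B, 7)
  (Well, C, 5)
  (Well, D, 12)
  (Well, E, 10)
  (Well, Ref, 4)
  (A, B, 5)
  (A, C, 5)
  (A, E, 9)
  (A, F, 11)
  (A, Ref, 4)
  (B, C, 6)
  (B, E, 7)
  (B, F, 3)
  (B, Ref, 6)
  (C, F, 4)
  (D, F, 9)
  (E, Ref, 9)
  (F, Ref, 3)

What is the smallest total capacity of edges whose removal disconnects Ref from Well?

22

Augment Well→Ref: bottleneck 4, flow now 4.
Augment Well→B→Ref: bottleneck 6, flow now 10.
Augment Well→E→Ref: bottleneck 9, flow now 19.
Augment Well→B→F→Ref: bottleneck 1, flow now 20.
Augment Well→C→F→Ref: bottleneck 2, flow now 22.
No augmenting path remains; maximum flow = 22.
By max-flow min-cut, the minimum cut capacity equals the max flow.
In the residual graph, reachable from Well: {Well, B, C, D, E, F}.
Min-cut edges: Well→Ref (4), B→Ref (6), E→Ref (9), F→Ref (3); capacity 4 + 6 + 9 + 3 = 22.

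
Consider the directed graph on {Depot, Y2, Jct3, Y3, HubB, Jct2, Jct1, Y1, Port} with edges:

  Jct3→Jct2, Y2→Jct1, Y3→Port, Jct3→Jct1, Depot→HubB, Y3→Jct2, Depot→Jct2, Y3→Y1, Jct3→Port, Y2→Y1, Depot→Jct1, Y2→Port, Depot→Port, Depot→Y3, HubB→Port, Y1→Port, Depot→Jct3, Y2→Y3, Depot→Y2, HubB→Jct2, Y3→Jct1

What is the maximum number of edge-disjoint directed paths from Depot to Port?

5

Assign every edge capacity 1; by Menger, the answer equals the max flow.
Path Depot→Port (+1); total 1.
Path Depot→Y2→Port (+1); total 2.
Path Depot→Jct3→Port (+1); total 3.
Path Depot→Y3→Port (+1); total 4.
Path Depot→HubB→Port (+1); total 5.
No residual Depot→Port path; max flow = 5.
Certifying cut of size 5: {Depot→HubB, Depot→Jct3, Depot→Port, Depot→Y2, Depot→Y3}.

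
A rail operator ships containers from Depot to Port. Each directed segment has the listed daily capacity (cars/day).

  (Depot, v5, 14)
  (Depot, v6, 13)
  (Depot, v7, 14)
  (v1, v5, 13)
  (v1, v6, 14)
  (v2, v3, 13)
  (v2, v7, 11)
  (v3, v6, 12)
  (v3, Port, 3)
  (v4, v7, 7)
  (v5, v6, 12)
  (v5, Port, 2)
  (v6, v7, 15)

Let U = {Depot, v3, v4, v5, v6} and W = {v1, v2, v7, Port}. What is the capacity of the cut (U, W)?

Edges leaving {Depot, v3, v4, v5, v6}: Depot→v7 (14), v3→Port (3), v4→v7 (7), v5→Port (2), v6→v7 (15).
Cut capacity = 14 + 3 + 7 + 2 + 15 = 41.

41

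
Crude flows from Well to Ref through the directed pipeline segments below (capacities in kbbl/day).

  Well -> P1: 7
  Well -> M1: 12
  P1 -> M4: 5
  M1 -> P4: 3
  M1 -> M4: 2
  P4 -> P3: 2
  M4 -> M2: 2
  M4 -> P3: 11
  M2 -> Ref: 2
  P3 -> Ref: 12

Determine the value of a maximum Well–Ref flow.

Augment Well→P1→M4→M2→Ref: bottleneck 2, flow now 2.
Augment Well→P1→M4→P3→Ref: bottleneck 3, flow now 5.
Augment Well→M1→P4→P3→Ref: bottleneck 2, flow now 7.
Augment Well→M1→M4→P3→Ref: bottleneck 2, flow now 9.
No augmenting path remains; maximum flow = 9.
In the residual graph, reachable from Well: {Well, P1, M1, P4}.
Min-cut edges: P1→M4 (5), M1→M4 (2), P4→P3 (2); capacity 5 + 2 + 2 = 9.
This cut is saturated, so no flow can exceed 9.

9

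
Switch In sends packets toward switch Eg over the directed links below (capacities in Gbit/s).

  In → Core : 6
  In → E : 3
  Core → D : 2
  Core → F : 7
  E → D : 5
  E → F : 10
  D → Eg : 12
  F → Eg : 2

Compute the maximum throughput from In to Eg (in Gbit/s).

Augment In→Core→D→Eg: bottleneck 2, flow now 2.
Augment In→Core→F→Eg: bottleneck 2, flow now 4.
Augment In→E→D→Eg: bottleneck 3, flow now 7.
No augmenting path remains; maximum flow = 7.
In the residual graph, reachable from In: {In, Core, F}.
Min-cut edges: In→E (3), Core→D (2), F→Eg (2); capacity 3 + 2 + 2 = 7.
This cut is saturated, so no flow can exceed 7.

7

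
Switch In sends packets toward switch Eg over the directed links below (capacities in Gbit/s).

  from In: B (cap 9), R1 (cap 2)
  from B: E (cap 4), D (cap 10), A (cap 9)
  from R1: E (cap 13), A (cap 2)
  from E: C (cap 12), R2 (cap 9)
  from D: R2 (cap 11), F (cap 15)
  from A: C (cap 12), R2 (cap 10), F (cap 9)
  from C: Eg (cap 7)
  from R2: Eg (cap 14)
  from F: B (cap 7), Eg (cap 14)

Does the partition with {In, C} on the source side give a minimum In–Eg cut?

No — its capacity is 18, but the minimum cut has capacity 11.

Given cut capacity: 9 + 2 + 7 = 18.
Augment In→B→E→C→Eg: bottleneck 4, flow now 4.
Augment In→B→D→R2→Eg: bottleneck 5, flow now 9.
Augment In→R1→E→C→Eg: bottleneck 2, flow now 11.
No augmenting path remains; maximum flow = 11.
In the residual graph, reachable from In: {In}.
Min-cut edges: In→B (9), In→R1 (2); capacity 9 + 2 = 11.
Cut capacity 18 exceeds the max flow 11, so it is not minimum.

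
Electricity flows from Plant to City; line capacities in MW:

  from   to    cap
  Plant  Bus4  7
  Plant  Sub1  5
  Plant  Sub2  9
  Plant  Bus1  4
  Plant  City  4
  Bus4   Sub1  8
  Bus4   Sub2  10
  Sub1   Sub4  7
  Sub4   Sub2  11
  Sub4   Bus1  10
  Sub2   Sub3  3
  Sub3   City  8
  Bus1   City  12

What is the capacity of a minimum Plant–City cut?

18

Augment Plant→City: bottleneck 4, flow now 4.
Augment Plant→Bus1→City: bottleneck 4, flow now 8.
Augment Plant→Sub2→Sub3→City: bottleneck 3, flow now 11.
Augment Plant→Sub1→Sub4→Bus1→City: bottleneck 5, flow now 16.
Augment Plant→Bus4→Sub1→Sub4→Bus1→City: bottleneck 2, flow now 18.
No augmenting path remains; maximum flow = 18.
By max-flow min-cut, the minimum cut capacity equals the max flow.
In the residual graph, reachable from Plant: {Plant, Bus4, Sub1, Sub2}.
Min-cut edges: Plant→Bus1 (4), Plant→City (4), Sub1→Sub4 (7), Sub2→Sub3 (3); capacity 4 + 4 + 7 + 3 = 18.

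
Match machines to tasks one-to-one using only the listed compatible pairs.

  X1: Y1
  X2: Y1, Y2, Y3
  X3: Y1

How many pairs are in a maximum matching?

Unit-capacity flow: source→left, listed edges, right→sink; max matching = max flow.
Augmenting path X1→Y1 (+1); matched 1.
Augmenting path X2→Y2 (+1); matched 2.
No augmenting path remains; maximum matching = 2.
König certificate: {X2, Y1} is a vertex cover of size 2 (every listed pair touches it), so no matching can be larger.

2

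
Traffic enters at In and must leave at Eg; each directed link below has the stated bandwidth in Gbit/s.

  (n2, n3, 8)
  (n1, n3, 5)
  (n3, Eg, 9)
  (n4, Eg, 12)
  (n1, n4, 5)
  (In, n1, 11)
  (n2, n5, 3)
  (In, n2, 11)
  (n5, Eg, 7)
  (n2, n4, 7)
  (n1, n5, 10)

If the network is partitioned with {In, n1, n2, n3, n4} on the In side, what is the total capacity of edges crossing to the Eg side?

Edges leaving {In, n1, n2, n3, n4}: n1→n5 (10), n2→n5 (3), n3→Eg (9), n4→Eg (12).
Cut capacity = 10 + 3 + 9 + 12 = 34.

34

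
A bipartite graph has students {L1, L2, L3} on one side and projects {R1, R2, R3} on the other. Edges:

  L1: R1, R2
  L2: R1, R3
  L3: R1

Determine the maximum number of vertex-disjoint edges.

3

Unit-capacity flow: source→left, listed edges, right→sink; max matching = max flow.
Augmenting path L1→R1 (+1); matched 1.
Augmenting path L2→R3 (+1); matched 2.
Augmenting path L3→R1→L1→R2 (+1); matched 3.
No augmenting path remains; maximum matching = 3.
König certificate: {L1, L2, L3} is a vertex cover of size 3 (every listed pair touches it), so no matching can be larger.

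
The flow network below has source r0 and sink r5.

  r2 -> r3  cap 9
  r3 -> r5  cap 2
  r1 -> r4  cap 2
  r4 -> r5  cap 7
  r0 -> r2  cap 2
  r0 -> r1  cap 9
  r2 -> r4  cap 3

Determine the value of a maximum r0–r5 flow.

Augment r0→r1→r4→r5: bottleneck 2, flow now 2.
Augment r0→r2→r3→r5: bottleneck 2, flow now 4.
No augmenting path remains; maximum flow = 4.
In the residual graph, reachable from r0: {r0, r1}.
Min-cut edges: r0→r2 (2), r1→r4 (2); capacity 2 + 2 = 4.
This cut is saturated, so no flow can exceed 4.

4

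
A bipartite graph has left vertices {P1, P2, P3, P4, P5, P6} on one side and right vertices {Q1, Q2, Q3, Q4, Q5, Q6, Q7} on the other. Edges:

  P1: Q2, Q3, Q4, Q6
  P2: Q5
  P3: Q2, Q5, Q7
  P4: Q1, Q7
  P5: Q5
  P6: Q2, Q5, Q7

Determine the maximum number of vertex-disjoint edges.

5

Unit-capacity flow: source→left, listed edges, right→sink; max matching = max flow.
Augmenting path P1→Q2 (+1); matched 1.
Augmenting path P2→Q5 (+1); matched 2.
Augmenting path P3→Q7 (+1); matched 3.
Augmenting path P4→Q1 (+1); matched 4.
Augmenting path P6→Q2→P1→Q3 (+1); matched 5.
No augmenting path remains; maximum matching = 5.
König certificate: {P1, P3, P4, P6, Q5} is a vertex cover of size 5 (every listed pair touches it), so no matching can be larger.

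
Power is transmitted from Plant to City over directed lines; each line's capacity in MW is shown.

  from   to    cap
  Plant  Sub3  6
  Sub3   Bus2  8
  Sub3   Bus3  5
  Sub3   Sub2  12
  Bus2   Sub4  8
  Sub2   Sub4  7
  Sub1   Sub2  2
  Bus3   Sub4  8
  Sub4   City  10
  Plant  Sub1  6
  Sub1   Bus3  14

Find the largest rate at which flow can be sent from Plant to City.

10

Augment Plant→Sub3→Bus3→Sub4→City: bottleneck 5, flow now 5.
Augment Plant→Sub3→Sub2→Sub4→City: bottleneck 1, flow now 6.
Augment Plant→Sub1→Bus3→Sub4→City: bottleneck 3, flow now 9.
Augment Plant→Sub1→Sub2→Sub4→City: bottleneck 1, flow now 10.
No augmenting path remains; maximum flow = 10.
In the residual graph, reachable from Plant: {Plant, Sub3, Sub1, Bus3, Sub2, Bus2, Sub4}.
Min-cut edges: Sub4→City (10); capacity 10 = 10.
This cut is saturated, so no flow can exceed 10.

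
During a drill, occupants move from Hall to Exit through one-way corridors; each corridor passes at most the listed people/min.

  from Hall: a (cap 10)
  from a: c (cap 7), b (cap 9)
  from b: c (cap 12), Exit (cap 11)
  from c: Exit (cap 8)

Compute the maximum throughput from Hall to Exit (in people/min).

10

Augment Hall→a→b→Exit: bottleneck 9, flow now 9.
Augment Hall→a→c→Exit: bottleneck 1, flow now 10.
No augmenting path remains; maximum flow = 10.
In the residual graph, reachable from Hall: {Hall}.
Min-cut edges: Hall→a (10); capacity 10 = 10.
This cut is saturated, so no flow can exceed 10.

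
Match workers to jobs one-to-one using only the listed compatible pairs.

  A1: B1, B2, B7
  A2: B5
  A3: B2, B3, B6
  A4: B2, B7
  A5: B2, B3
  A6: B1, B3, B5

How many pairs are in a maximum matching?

Unit-capacity flow: source→left, listed edges, right→sink; max matching = max flow.
Augmenting path A1→B1 (+1); matched 1.
Augmenting path A2→B5 (+1); matched 2.
Augmenting path A3→B2 (+1); matched 3.
Augmenting path A4→B7 (+1); matched 4.
Augmenting path A5→B3 (+1); matched 5.
Augmenting path A6→B1→A1→B2→A3→B6 (+1); matched 6.
No augmenting path remains; maximum matching = 6.
König certificate: {A1, A2, A3, A4, A5, A6} is a vertex cover of size 6 (every listed pair touches it), so no matching can be larger.

6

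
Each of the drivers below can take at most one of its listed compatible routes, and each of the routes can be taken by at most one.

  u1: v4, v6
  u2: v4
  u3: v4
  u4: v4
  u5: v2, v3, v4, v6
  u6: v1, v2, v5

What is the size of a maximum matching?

Unit-capacity flow: source→left, listed edges, right→sink; max matching = max flow.
Augmenting path u1→v4 (+1); matched 1.
Augmenting path u5→v2 (+1); matched 2.
Augmenting path u6→v1 (+1); matched 3.
Augmenting path u2→v4→u1→v6 (+1); matched 4.
No augmenting path remains; maximum matching = 4.
König certificate: {u1, u5, u6, v4} is a vertex cover of size 4 (every listed pair touches it), so no matching can be larger.

4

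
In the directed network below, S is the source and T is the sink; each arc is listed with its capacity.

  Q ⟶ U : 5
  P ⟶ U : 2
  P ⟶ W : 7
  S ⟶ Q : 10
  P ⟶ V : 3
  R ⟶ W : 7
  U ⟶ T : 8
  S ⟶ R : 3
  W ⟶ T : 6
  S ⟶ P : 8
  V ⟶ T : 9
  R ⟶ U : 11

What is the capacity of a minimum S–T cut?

Augment S→P→U→T: bottleneck 2, flow now 2.
Augment S→P→V→T: bottleneck 3, flow now 5.
Augment S→P→W→T: bottleneck 3, flow now 8.
Augment S→Q→U→T: bottleneck 5, flow now 13.
Augment S→R→U→T: bottleneck 1, flow now 14.
Augment S→R→W→T: bottleneck 2, flow now 16.
No augmenting path remains; maximum flow = 16.
By max-flow min-cut, the minimum cut capacity equals the max flow.
In the residual graph, reachable from S: {S, Q}.
Min-cut edges: S→P (8), S→R (3), Q→U (5); capacity 8 + 3 + 5 = 16.

16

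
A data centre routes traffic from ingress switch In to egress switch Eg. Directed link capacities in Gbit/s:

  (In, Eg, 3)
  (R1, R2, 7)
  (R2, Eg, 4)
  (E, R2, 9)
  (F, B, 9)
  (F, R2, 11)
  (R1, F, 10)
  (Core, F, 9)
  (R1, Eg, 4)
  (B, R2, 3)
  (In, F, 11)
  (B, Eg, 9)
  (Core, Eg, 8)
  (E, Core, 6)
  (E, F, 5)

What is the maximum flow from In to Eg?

14

Augment In→Eg: bottleneck 3, flow now 3.
Augment In→F→B→Eg: bottleneck 9, flow now 12.
Augment In→F→R2→Eg: bottleneck 2, flow now 14.
No augmenting path remains; maximum flow = 14.
In the residual graph, reachable from In: {In}.
Min-cut edges: In→F (11), In→Eg (3); capacity 11 + 3 = 14.
This cut is saturated, so no flow can exceed 14.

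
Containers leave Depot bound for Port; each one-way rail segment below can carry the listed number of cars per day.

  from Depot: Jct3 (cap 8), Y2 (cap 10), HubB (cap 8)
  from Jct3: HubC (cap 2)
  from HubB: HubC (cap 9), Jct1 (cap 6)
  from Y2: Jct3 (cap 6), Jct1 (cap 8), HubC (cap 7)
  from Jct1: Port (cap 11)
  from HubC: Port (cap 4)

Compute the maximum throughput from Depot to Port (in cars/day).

15

Augment Depot→Jct3→HubC→Port: bottleneck 2, flow now 2.
Augment Depot→HubB→Jct1→Port: bottleneck 6, flow now 8.
Augment Depot→HubB→HubC→Port: bottleneck 2, flow now 10.
Augment Depot→Y2→Jct1→Port: bottleneck 5, flow now 15.
No augmenting path remains; maximum flow = 15.
In the residual graph, reachable from Depot: {Depot, Jct3, HubB, Y2, Jct1, HubC}.
Min-cut edges: Jct1→Port (11), HubC→Port (4); capacity 11 + 4 = 15.
This cut is saturated, so no flow can exceed 15.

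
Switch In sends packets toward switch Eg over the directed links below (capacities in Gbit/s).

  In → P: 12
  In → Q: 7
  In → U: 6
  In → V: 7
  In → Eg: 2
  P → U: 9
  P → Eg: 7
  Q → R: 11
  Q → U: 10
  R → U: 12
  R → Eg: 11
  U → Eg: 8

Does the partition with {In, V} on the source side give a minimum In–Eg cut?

No — its capacity is 27, but the minimum cut has capacity 24.

Given cut capacity: 12 + 7 + 6 + 2 = 27.
Augment In→Eg: bottleneck 2, flow now 2.
Augment In→P→Eg: bottleneck 7, flow now 9.
Augment In→U→Eg: bottleneck 6, flow now 15.
Augment In→P→U→Eg: bottleneck 2, flow now 17.
Augment In→Q→R→Eg: bottleneck 7, flow now 24.
No augmenting path remains; maximum flow = 24.
In the residual graph, reachable from In: {In, P, U, V}.
Min-cut edges: In→Q (7), In→Eg (2), P→Eg (7), U→Eg (8); capacity 7 + 2 + 7 + 8 = 24.
Cut capacity 27 exceeds the max flow 24, so it is not minimum.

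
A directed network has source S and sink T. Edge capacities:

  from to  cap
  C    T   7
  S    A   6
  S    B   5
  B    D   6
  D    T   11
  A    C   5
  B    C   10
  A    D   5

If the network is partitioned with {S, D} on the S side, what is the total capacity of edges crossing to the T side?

22

Edges leaving {S, D}: S→A (6), S→B (5), D→T (11).
Cut capacity = 6 + 5 + 11 = 22.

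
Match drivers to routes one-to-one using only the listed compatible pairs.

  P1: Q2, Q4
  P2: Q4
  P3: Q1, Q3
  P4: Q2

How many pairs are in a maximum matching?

3

Unit-capacity flow: source→left, listed edges, right→sink; max matching = max flow.
Augmenting path P1→Q2 (+1); matched 1.
Augmenting path P2→Q4 (+1); matched 2.
Augmenting path P3→Q1 (+1); matched 3.
No augmenting path remains; maximum matching = 3.
König certificate: {P3, Q2, Q4} is a vertex cover of size 3 (every listed pair touches it), so no matching can be larger.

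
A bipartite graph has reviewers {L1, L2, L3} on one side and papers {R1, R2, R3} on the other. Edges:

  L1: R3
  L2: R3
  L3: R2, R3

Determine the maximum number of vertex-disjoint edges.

Unit-capacity flow: source→left, listed edges, right→sink; max matching = max flow.
Augmenting path L1→R3 (+1); matched 1.
Augmenting path L3→R2 (+1); matched 2.
No augmenting path remains; maximum matching = 2.
König certificate: {L3, R3} is a vertex cover of size 2 (every listed pair touches it), so no matching can be larger.

2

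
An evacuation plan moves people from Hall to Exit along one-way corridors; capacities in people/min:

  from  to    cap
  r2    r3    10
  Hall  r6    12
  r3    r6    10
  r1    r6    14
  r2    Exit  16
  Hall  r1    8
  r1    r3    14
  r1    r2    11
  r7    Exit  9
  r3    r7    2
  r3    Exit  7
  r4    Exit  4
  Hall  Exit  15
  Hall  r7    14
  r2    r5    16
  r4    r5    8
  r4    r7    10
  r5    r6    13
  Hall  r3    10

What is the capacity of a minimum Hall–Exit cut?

39

Augment Hall→Exit: bottleneck 15, flow now 15.
Augment Hall→r3→Exit: bottleneck 7, flow now 22.
Augment Hall→r7→Exit: bottleneck 9, flow now 31.
Augment Hall→r1→r2→Exit: bottleneck 8, flow now 39.
No augmenting path remains; maximum flow = 39.
By max-flow min-cut, the minimum cut capacity equals the max flow.
In the residual graph, reachable from Hall: {Hall, r3, r6, r7}.
Min-cut edges: Hall→r1 (8), Hall→Exit (15), r3→Exit (7), r7→Exit (9); capacity 8 + 15 + 7 + 9 = 39.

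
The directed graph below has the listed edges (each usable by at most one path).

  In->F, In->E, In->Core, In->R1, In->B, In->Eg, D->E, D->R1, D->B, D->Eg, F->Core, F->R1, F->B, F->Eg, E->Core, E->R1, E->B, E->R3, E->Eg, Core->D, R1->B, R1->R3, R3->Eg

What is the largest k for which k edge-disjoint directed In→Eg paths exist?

Assign every edge capacity 1; by Menger, the answer equals the max flow.
Path In→Eg (+1); total 1.
Path In→F→Eg (+1); total 2.
Path In→E→Eg (+1); total 3.
Path In→Core→D→Eg (+1); total 4.
Path In→R1→R3→Eg (+1); total 5.
No residual In→Eg path; max flow = 5.
Certifying cut of size 5: {In→Core, In→E, In→Eg, In→F, In→R1}.

5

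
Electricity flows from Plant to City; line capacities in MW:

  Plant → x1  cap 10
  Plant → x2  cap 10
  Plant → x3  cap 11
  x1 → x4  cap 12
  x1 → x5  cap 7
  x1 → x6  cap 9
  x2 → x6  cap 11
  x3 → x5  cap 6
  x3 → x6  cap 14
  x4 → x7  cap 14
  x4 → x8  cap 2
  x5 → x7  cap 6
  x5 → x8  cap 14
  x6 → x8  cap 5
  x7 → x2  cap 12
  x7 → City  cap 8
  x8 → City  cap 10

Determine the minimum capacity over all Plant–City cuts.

18

Augment Plant→x1→x4→x7→City: bottleneck 8, flow now 8.
Augment Plant→x1→x4→x8→City: bottleneck 2, flow now 10.
Augment Plant→x2→x6→x8→City: bottleneck 5, flow now 15.
Augment Plant→x3→x5→x8→City: bottleneck 3, flow now 18.
No augmenting path remains; maximum flow = 18.
By max-flow min-cut, the minimum cut capacity equals the max flow.
In the residual graph, reachable from Plant: {Plant, x1, x2, x3, x4, x5, x6, x7, x8}.
Min-cut edges: x7→City (8), x8→City (10); capacity 8 + 10 = 18.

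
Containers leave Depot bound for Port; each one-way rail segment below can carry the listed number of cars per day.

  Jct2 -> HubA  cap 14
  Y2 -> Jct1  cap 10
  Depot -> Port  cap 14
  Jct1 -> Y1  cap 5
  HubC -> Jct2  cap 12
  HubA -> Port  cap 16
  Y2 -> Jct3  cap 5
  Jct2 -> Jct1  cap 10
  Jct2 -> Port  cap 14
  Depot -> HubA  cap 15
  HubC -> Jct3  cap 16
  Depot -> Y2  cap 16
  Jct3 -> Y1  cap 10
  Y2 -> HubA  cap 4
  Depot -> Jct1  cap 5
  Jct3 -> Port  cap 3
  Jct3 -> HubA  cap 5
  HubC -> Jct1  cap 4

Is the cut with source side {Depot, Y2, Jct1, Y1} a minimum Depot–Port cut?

Given cut capacity: 15 + 14 + 5 + 4 = 38.
Augment Depot→Port: bottleneck 14, flow now 14.
Augment Depot→HubA→Port: bottleneck 15, flow now 29.
Augment Depot→Y2→Jct3→Port: bottleneck 3, flow now 32.
Augment Depot→Y2→HubA→Port: bottleneck 1, flow now 33.
No augmenting path remains; maximum flow = 33.
In the residual graph, reachable from Depot: {Depot, Y2, Jct3, Jct1, Y1, HubA}.
Min-cut edges: Depot→Port (14), Jct3→Port (3), HubA→Port (16); capacity 14 + 3 + 16 = 33.
Cut capacity 38 exceeds the max flow 33, so it is not minimum.

No — its capacity is 38, but the minimum cut has capacity 33.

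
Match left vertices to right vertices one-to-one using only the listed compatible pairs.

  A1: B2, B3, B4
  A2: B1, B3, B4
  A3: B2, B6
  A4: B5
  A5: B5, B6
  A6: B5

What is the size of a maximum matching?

5

Unit-capacity flow: source→left, listed edges, right→sink; max matching = max flow.
Augmenting path A1→B2 (+1); matched 1.
Augmenting path A2→B1 (+1); matched 2.
Augmenting path A3→B6 (+1); matched 3.
Augmenting path A4→B5 (+1); matched 4.
Augmenting path A5→B6→A3→B2→A1→B3 (+1); matched 5.
No augmenting path remains; maximum matching = 5.
König certificate: {A1, A2, A3, A5, B5} is a vertex cover of size 5 (every listed pair touches it), so no matching can be larger.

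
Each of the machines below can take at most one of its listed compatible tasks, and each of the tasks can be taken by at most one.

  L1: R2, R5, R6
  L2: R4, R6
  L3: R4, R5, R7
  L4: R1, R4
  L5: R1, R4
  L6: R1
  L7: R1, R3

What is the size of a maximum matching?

Unit-capacity flow: source→left, listed edges, right→sink; max matching = max flow.
Augmenting path L1→R2 (+1); matched 1.
Augmenting path L2→R4 (+1); matched 2.
Augmenting path L3→R5 (+1); matched 3.
Augmenting path L4→R1 (+1); matched 4.
Augmenting path L7→R3 (+1); matched 5.
Augmenting path L5→R4→L2→R6 (+1); matched 6.
No augmenting path remains; maximum matching = 6.
König certificate: {L1, L2, L3, L7, R1, R4} is a vertex cover of size 6 (every listed pair touches it), so no matching can be larger.

6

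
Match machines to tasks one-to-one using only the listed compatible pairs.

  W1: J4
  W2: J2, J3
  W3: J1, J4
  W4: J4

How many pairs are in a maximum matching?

Unit-capacity flow: source→left, listed edges, right→sink; max matching = max flow.
Augmenting path W1→J4 (+1); matched 1.
Augmenting path W2→J2 (+1); matched 2.
Augmenting path W3→J1 (+1); matched 3.
No augmenting path remains; maximum matching = 3.
König certificate: {W2, W3, J4} is a vertex cover of size 3 (every listed pair touches it), so no matching can be larger.

3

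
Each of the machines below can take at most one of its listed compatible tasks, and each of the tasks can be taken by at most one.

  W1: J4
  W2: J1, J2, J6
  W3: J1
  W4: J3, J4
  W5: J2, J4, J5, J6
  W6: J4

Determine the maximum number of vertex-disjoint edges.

Unit-capacity flow: source→left, listed edges, right→sink; max matching = max flow.
Augmenting path W1→J4 (+1); matched 1.
Augmenting path W2→J1 (+1); matched 2.
Augmenting path W4→J3 (+1); matched 3.
Augmenting path W5→J2 (+1); matched 4.
Augmenting path W3→J1→W2→J6 (+1); matched 5.
No augmenting path remains; maximum matching = 5.
König certificate: {W2, W3, W4, W5, J4} is a vertex cover of size 5 (every listed pair touches it), so no matching can be larger.

5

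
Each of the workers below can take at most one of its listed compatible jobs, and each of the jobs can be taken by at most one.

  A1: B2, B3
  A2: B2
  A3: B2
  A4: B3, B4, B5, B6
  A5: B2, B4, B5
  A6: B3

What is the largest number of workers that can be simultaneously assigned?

4

Unit-capacity flow: source→left, listed edges, right→sink; max matching = max flow.
Augmenting path A1→B2 (+1); matched 1.
Augmenting path A4→B3 (+1); matched 2.
Augmenting path A5→B4 (+1); matched 3.
Augmenting path A6→B3→A4→B5 (+1); matched 4.
No augmenting path remains; maximum matching = 4.
König certificate: {A4, A5, B2, B3} is a vertex cover of size 4 (every listed pair touches it), so no matching can be larger.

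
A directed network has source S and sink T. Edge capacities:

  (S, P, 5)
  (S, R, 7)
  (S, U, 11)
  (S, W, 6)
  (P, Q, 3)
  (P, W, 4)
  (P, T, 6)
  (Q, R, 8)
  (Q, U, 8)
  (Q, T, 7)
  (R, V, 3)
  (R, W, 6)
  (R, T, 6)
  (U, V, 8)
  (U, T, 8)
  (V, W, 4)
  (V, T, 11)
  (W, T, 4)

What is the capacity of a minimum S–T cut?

Augment S→P→T: bottleneck 5, flow now 5.
Augment S→R→T: bottleneck 6, flow now 11.
Augment S→U→T: bottleneck 8, flow now 19.
Augment S→W→T: bottleneck 4, flow now 23.
Augment S→R→V→T: bottleneck 1, flow now 24.
Augment S→U→V→T: bottleneck 3, flow now 27.
No augmenting path remains; maximum flow = 27.
By max-flow min-cut, the minimum cut capacity equals the max flow.
In the residual graph, reachable from S: {S, W}.
Min-cut edges: S→P (5), S→R (7), S→U (11), W→T (4); capacity 5 + 7 + 11 + 4 = 27.

27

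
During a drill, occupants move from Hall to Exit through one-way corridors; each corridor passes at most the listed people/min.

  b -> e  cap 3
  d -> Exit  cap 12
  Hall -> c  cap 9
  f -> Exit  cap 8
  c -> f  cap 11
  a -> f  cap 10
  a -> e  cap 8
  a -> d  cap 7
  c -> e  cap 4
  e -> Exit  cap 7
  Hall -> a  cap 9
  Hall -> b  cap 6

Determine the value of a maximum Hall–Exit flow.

Augment Hall→a→d→Exit: bottleneck 7, flow now 7.
Augment Hall→a→e→Exit: bottleneck 2, flow now 9.
Augment Hall→b→e→Exit: bottleneck 3, flow now 12.
Augment Hall→c→e→Exit: bottleneck 2, flow now 14.
Augment Hall→c→f→Exit: bottleneck 7, flow now 21.
No augmenting path remains; maximum flow = 21.
In the residual graph, reachable from Hall: {Hall, b}.
Min-cut edges: Hall→a (9), Hall→c (9), b→e (3); capacity 9 + 9 + 3 = 21.
This cut is saturated, so no flow can exceed 21.

21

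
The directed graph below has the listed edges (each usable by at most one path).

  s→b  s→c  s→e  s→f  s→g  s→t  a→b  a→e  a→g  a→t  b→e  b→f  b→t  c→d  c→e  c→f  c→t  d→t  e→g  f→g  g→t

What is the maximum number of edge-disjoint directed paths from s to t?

4

Assign every edge capacity 1; by Menger, the answer equals the max flow.
Path s→t (+1); total 1.
Path s→b→t (+1); total 2.
Path s→c→t (+1); total 3.
Path s→g→t (+1); total 4.
No residual s→t path; max flow = 4.
Certifying cut of size 4: {g→t, s→b, s→c, s→t}.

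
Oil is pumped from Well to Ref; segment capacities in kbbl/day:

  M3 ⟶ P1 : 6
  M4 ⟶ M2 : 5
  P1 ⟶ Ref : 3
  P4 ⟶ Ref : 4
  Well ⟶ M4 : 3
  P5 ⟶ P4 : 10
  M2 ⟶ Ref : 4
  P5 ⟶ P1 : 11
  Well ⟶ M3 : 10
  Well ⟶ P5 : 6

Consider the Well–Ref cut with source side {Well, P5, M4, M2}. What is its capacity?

35

Edges leaving {Well, P5, M4, M2}: Well→M3 (10), P5→P1 (11), P5→P4 (10), M2→Ref (4).
Cut capacity = 10 + 11 + 10 + 4 = 35.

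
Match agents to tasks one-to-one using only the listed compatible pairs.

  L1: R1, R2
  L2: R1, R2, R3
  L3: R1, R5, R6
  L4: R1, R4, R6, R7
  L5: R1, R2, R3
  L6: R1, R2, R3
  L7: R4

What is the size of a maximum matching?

6

Unit-capacity flow: source→left, listed edges, right→sink; max matching = max flow.
Augmenting path L1→R1 (+1); matched 1.
Augmenting path L2→R2 (+1); matched 2.
Augmenting path L3→R5 (+1); matched 3.
Augmenting path L4→R4 (+1); matched 4.
Augmenting path L5→R3 (+1); matched 5.
Augmenting path L7→R4→L4→R6 (+1); matched 6.
No augmenting path remains; maximum matching = 6.
König certificate: {L3, L4, L7, R1, R2, R3} is a vertex cover of size 6 (every listed pair touches it), so no matching can be larger.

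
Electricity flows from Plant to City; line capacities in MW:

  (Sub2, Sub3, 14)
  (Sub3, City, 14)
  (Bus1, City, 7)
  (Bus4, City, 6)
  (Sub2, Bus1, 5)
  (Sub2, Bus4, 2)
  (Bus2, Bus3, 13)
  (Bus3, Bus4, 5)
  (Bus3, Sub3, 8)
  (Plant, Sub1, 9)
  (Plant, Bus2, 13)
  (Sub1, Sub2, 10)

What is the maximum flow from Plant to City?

22

Augment Plant→Sub1→Sub2→Bus1→City: bottleneck 5, flow now 5.
Augment Plant→Sub1→Sub2→Sub3→City: bottleneck 4, flow now 9.
Augment Plant→Bus2→Bus3→Sub3→City: bottleneck 8, flow now 17.
Augment Plant→Bus2→Bus3→Bus4→City: bottleneck 5, flow now 22.
No augmenting path remains; maximum flow = 22.
In the residual graph, reachable from Plant: {Plant}.
Min-cut edges: Plant→Sub1 (9), Plant→Bus2 (13); capacity 9 + 13 = 22.
This cut is saturated, so no flow can exceed 22.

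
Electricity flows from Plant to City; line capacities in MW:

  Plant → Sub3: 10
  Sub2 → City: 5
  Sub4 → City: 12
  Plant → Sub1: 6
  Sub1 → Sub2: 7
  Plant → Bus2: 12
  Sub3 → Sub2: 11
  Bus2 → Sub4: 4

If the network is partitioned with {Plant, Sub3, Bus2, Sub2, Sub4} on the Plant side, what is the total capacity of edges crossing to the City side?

23

Edges leaving {Plant, Sub3, Bus2, Sub2, Sub4}: Plant→Sub1 (6), Sub2→City (5), Sub4→City (12).
Cut capacity = 6 + 5 + 12 = 23.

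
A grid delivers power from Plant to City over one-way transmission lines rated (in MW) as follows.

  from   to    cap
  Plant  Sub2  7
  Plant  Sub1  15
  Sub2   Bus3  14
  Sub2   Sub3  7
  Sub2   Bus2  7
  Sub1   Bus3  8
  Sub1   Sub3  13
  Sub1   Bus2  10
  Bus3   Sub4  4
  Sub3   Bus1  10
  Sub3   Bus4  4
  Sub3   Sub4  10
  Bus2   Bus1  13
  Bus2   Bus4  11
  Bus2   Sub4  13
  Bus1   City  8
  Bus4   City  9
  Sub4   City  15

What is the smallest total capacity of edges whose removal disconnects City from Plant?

Augment Plant→Sub2→Bus3→Sub4→City: bottleneck 4, flow now 4.
Augment Plant→Sub2→Sub3→Bus1→City: bottleneck 3, flow now 7.
Augment Plant→Sub1→Sub3→Bus1→City: bottleneck 5, flow now 12.
Augment Plant→Sub1→Sub3→Bus4→City: bottleneck 4, flow now 16.
Augment Plant→Sub1→Sub3→Sub4→City: bottleneck 4, flow now 20.
Augment Plant→Sub1→Bus2→Bus4→City: bottleneck 2, flow now 22.
No augmenting path remains; maximum flow = 22.
By max-flow min-cut, the minimum cut capacity equals the max flow.
In the residual graph, reachable from Plant: {Plant}.
Min-cut edges: Plant→Sub2 (7), Plant→Sub1 (15); capacity 7 + 15 = 22.

22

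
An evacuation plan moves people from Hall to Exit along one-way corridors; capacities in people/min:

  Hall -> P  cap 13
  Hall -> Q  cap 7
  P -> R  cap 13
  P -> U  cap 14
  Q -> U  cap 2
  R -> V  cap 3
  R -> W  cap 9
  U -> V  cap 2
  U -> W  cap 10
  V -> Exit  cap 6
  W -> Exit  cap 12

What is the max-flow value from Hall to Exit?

15

Augment Hall→P→R→V→Exit: bottleneck 3, flow now 3.
Augment Hall→P→R→W→Exit: bottleneck 9, flow now 12.
Augment Hall→P→U→V→Exit: bottleneck 1, flow now 13.
Augment Hall→Q→U→V→Exit: bottleneck 1, flow now 14.
Augment Hall→Q→U→W→Exit: bottleneck 1, flow now 15.
No augmenting path remains; maximum flow = 15.
In the residual graph, reachable from Hall: {Hall, Q}.
Min-cut edges: Hall→P (13), Q→U (2); capacity 13 + 2 = 15.
This cut is saturated, so no flow can exceed 15.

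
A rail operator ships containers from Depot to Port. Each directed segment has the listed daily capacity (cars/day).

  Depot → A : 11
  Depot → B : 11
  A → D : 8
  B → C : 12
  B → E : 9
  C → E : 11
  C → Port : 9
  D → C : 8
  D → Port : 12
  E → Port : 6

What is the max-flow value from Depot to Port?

19

Augment Depot→A→D→Port: bottleneck 8, flow now 8.
Augment Depot→B→C→Port: bottleneck 9, flow now 17.
Augment Depot→B→E→Port: bottleneck 2, flow now 19.
No augmenting path remains; maximum flow = 19.
In the residual graph, reachable from Depot: {Depot, A}.
Min-cut edges: Depot→B (11), A→D (8); capacity 11 + 8 = 19.
This cut is saturated, so no flow can exceed 19.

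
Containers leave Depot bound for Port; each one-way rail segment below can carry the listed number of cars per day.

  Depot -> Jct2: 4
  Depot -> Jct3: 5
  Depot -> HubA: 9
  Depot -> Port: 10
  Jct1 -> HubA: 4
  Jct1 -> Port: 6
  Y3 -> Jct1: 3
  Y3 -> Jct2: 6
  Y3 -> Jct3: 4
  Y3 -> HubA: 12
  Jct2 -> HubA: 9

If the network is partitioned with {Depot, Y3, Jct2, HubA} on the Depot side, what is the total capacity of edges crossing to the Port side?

Edges leaving {Depot, Y3, Jct2, HubA}: Depot→Jct3 (5), Depot→Port (10), Y3→Jct1 (3), Y3→Jct3 (4).
Cut capacity = 5 + 10 + 3 + 4 = 22.

22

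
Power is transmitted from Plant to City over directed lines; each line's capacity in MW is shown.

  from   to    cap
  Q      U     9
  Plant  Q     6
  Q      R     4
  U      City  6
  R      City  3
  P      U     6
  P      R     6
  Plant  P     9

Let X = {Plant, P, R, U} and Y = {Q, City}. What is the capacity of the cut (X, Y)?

15

Edges leaving {Plant, P, R, U}: Plant→Q (6), R→City (3), U→City (6).
Cut capacity = 6 + 3 + 6 = 15.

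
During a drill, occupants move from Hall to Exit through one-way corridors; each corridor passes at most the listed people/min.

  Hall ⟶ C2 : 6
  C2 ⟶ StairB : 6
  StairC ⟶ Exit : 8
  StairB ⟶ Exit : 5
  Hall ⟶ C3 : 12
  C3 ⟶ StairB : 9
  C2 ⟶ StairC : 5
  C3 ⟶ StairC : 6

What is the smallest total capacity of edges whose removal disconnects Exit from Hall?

Augment Hall→C2→StairC→Exit: bottleneck 5, flow now 5.
Augment Hall→C2→StairB→Exit: bottleneck 1, flow now 6.
Augment Hall→C3→StairC→Exit: bottleneck 3, flow now 9.
Augment Hall→C3→StairB→Exit: bottleneck 4, flow now 13.
No augmenting path remains; maximum flow = 13.
By max-flow min-cut, the minimum cut capacity equals the max flow.
In the residual graph, reachable from Hall: {Hall, C2, C3, StairC, StairB}.
Min-cut edges: StairC→Exit (8), StairB→Exit (5); capacity 8 + 5 = 13.

13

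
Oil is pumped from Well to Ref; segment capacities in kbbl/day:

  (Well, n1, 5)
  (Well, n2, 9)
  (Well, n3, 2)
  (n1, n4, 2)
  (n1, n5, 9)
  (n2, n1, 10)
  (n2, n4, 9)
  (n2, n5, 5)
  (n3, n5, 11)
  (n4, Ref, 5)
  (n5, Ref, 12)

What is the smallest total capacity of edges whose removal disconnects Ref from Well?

16

Augment Well→n1→n4→Ref: bottleneck 2, flow now 2.
Augment Well→n1→n5→Ref: bottleneck 3, flow now 5.
Augment Well→n2→n4→Ref: bottleneck 3, flow now 8.
Augment Well→n2→n5→Ref: bottleneck 5, flow now 13.
Augment Well→n3→n5→Ref: bottleneck 2, flow now 15.
Augment Well→n2→n1→n5→Ref: bottleneck 1, flow now 16.
No augmenting path remains; maximum flow = 16.
By max-flow min-cut, the minimum cut capacity equals the max flow.
In the residual graph, reachable from Well: {Well}.
Min-cut edges: Well→n1 (5), Well→n2 (9), Well→n3 (2); capacity 5 + 9 + 2 = 16.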